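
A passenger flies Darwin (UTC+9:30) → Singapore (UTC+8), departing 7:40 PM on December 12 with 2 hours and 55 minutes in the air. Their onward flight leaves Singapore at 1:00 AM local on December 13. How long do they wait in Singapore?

3 hours 55 minutes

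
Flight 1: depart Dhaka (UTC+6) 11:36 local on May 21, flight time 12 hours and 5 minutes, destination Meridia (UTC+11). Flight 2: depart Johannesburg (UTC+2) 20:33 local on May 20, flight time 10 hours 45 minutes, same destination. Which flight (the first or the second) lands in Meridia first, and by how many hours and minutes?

the second, by 12 hours 23 minutes

Flight 1 in UTC: 11:36 − 6:00 = 05:36 on May 21.
+12 hours and 5 minutes → arrive 17:41 UTC on May 21.
Flight 2 in UTC: 20:33 − 2:00 = 18:33 on May 20.
+10 hours 45 minutes → arrive 05:18 UTC on May 21.
Flight 2 lands earlier by 12 hours 23 minutes.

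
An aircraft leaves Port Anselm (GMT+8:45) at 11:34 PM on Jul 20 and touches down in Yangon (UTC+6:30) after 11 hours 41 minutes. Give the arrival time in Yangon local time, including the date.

9:00 AM on July 21

Yangon is 2:15 behind Port Anselm.
After 11 hours 41 minutes it is 11:15 AM (Jul 21) in Port Anselm.
Shift by the zone difference: 11:15 AM − 2:15 = 9:00 AM on Jul 21 in Yangon.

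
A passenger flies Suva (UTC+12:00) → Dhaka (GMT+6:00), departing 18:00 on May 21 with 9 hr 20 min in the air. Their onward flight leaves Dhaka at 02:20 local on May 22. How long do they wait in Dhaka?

Convert departure to UTC: 18:00 − 12:00 = 06:00 UTC on May 21.
Add 9 hours 20 minutes flight time → 15:20 UTC.
Dhaka is UTC+6:00, so local arrival = 15:20 + 6:00 = 21:20 on May 21.
Layover = 02:20 − 21:20 (+1 day) = 5 hours.

5 hours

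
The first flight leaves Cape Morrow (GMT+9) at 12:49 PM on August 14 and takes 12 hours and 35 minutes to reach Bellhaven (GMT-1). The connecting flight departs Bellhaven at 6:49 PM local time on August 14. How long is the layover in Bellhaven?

Convert departure to UTC: 12:49 PM − 9:00 = 3:49 AM UTC on Aug 14.
Add 12 hours and 35 minutes flight time → 4:24 PM UTC.
Bellhaven is UTC−1:00, so local arrival = 4:24 PM − 1:00 = 3:24 PM on Aug 14.
Layover = 6:49 PM − 3:24 PM = 3 hours 25 minutes.

3 hours 25 minutes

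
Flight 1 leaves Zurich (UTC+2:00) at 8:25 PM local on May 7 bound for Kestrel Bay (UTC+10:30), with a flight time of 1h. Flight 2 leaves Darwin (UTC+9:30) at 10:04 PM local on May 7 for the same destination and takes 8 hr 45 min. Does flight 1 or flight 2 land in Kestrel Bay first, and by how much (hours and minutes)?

Flight 1 in UTC: 8:25 PM − 2:00 = 6:25 PM on May 7.
+1 hour → arrive 7:25 PM UTC on May 7.
Flight 2 in UTC: 10:04 PM − 9:30 = 12:34 PM on May 7.
+8 hours and 45 minutes → arrive 9:19 PM UTC on May 7.
Flight 1 lands earlier by 1 hour 54 minutes.

the first, by 1 hour 54 minutes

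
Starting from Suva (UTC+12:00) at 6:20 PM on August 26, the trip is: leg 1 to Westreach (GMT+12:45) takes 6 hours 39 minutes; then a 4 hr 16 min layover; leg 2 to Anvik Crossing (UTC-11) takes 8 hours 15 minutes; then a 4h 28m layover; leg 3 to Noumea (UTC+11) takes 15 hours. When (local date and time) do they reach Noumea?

7:58 AM on Aug 28

Convert departure to UTC: 6:20 PM − 12:00 = 6:20 AM UTC on Aug 26.
Add 6 hours 39 minutes leg 1 → 12:59 PM UTC.
Add 4 hours and 16 minutes layover in Westreach → 5:15 PM UTC.
Add 8 hours and 15 minutes leg 2 → 1:30 AM UTC (Aug 27).
Add 4 hours 28 minutes layover in Anvik Crossing → 5:58 AM UTC.
Add 15 hours leg 3 → 8:58 PM UTC.
Noumea is UTC+11:00, so local arrival = 8:58 PM + 11:00 = 7:58 AM on Aug 28.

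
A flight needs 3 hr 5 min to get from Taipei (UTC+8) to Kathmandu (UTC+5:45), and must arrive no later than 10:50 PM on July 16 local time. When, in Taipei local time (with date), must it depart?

10:00 PM on July 16

Target arrival in UTC: 10:50 PM − 5:45 = 5:05 PM on Jul 16.
Subtract 3 hours and 5 minutes → departure 2:00 PM UTC on Jul 16.
Taipei is UTC+8:00: 2:00 PM + 8:00 = 10:00 PM on Jul 16.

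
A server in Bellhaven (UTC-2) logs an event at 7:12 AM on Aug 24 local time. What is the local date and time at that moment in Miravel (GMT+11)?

8:12 PM on August 24

In UTC: 7:12 AM + 2:00 = 9:12 AM on Aug 24.
Miravel is UTC+11:00: 9:12 AM + 11:00 = 8:12 PM on Aug 24.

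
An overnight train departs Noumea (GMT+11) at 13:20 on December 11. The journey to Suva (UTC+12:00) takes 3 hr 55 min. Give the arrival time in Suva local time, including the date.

Convert departure to UTC: 13:20 − 11:00 = 02:20 UTC on Dec 11.
Add 3 hours and 55 minutes travel time → 06:15 UTC.
Suva is UTC+12:00, so local arrival = 06:15 + 12:00 = 18:15 on Dec 11.

18:15 on December 11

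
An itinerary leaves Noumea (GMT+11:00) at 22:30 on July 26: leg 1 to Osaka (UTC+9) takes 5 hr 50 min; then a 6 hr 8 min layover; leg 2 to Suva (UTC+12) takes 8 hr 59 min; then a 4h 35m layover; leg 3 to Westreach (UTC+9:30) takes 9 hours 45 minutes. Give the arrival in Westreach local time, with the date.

08:17 on Jul 28

Convert departure to UTC: 22:30 − 11:00 = 11:30 UTC on Jul 26.
Add 5 hours 50 minutes leg 1 → 17:20 UTC.
Add 6 hours and 8 minutes layover in Osaka → 23:28 UTC.
Add 8 hours and 59 minutes leg 2 → 08:27 UTC (Jul 27).
Add 4 hours and 35 minutes layover in Suva → 13:02 UTC.
Add 9 hours and 45 minutes leg 3 → 22:47 UTC.
Westreach is UTC+9:30, so local arrival = 22:47 + 9:30 = 08:17 on Jul 28.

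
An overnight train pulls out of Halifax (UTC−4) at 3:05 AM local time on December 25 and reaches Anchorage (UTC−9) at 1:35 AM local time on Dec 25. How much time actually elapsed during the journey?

Departure in UTC: 3:05 AM + 4:00 = 7:05 AM on Dec 25.
Arrival in UTC: 1:35 AM + 9:00 = 10:35 AM on Dec 25.
Elapsed = 10:35 AM − 7:05 AM = 3 hours 30 minutes.

3 hours 30 minutes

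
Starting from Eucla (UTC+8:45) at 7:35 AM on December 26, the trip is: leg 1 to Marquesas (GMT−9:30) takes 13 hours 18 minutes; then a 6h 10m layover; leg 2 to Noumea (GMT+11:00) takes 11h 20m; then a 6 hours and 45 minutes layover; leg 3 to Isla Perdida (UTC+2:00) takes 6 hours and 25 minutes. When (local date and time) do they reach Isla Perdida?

8:48 PM on December 27

Convert departure to UTC: 7:35 AM − 8:45 = 10:50 PM UTC on Dec 25.
Add 13 hours and 18 minutes leg 1 → 12:08 PM UTC (Dec 26).
Add 6 hours and 10 minutes layover in Marquesas → 6:18 PM UTC.
Add 11 hours and 20 minutes leg 2 → 5:38 AM UTC (Dec 27).
Add 6 hours 45 minutes layover in Noumea → 12:23 PM UTC.
Add 6 hours 25 minutes leg 3 → 6:48 PM UTC.
Isla Perdida is UTC+2:00, so local arrival = 6:48 PM + 2:00 = 8:48 PM on Dec 27.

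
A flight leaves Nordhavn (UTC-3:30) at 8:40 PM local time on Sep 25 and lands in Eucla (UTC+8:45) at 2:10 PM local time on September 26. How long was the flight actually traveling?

Departure in UTC: 8:40 PM + 3:30 = 12:10 AM on Sep 26.
Arrival in UTC: 2:10 PM − 8:45 = 5:25 AM on Sep 26.
Elapsed = 5:25 AM − 12:10 AM = 5 hours 15 minutes.

5 hours 15 minutes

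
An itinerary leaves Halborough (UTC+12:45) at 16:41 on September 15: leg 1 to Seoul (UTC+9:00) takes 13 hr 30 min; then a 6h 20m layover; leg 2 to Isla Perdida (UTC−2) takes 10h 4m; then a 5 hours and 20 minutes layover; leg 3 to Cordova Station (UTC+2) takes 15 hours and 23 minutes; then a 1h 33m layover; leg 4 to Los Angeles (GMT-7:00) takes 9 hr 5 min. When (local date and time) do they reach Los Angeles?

Convert departure to UTC: 16:41 − 12:45 = 03:56 UTC on Sep 15.
Add 13 hours 30 minutes leg 1 → 17:26 UTC.
Add 6 hours 20 minutes layover in Seoul → 23:46 UTC.
Add 10 hours 4 minutes leg 2 → 09:50 UTC (Sep 16).
Add 5 hours 20 minutes layover in Isla Perdida → 15:10 UTC.
Add 15 hours and 23 minutes leg 3 → 06:33 UTC (Sep 17).
Add 1 hour and 33 minutes layover in Cordova Station → 08:06 UTC.
Add 9 hours and 5 minutes leg 4 → 17:11 UTC.
Los Angeles is UTC−7:00, so local arrival = 17:11 − 7:00 = 10:11 on Sep 17.

10:11 on September 17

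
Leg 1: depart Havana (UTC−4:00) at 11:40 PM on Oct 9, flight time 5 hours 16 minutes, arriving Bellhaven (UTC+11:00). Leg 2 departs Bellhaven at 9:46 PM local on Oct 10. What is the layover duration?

1 hour 50 minutes

Convert departure to UTC: 11:40 PM + 4:00 = 3:40 AM UTC on Oct 10.
Add 5 hours 16 minutes flight time → 8:56 AM UTC.
Bellhaven is UTC+11:00, so local arrival = 8:56 AM + 11:00 = 7:56 PM on Oct 10.
Layover = 9:46 PM − 7:56 PM = 1 hour 50 minutes.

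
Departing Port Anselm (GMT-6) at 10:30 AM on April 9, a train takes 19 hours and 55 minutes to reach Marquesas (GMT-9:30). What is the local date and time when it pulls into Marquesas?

Marquesas is 3:30 behind Port Anselm.
After 19 hours and 55 minutes it is 6:25 AM (Apr 10) in Port Anselm.
Shift by the zone difference: 6:25 AM − 3:30 = 2:55 AM on Apr 10 in Marquesas.

2:55 AM on Apr 10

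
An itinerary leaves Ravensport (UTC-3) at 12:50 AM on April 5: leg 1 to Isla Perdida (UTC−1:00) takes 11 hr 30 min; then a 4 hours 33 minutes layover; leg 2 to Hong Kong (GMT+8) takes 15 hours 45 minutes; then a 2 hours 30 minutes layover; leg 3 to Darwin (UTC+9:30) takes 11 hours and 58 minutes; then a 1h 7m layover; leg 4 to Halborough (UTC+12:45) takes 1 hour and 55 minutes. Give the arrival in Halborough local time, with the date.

5:53 PM on April 7

Convert departure to UTC: 12:50 AM + 3:00 = 3:50 AM UTC on Apr 5.
Add 11 hours 30 minutes leg 1 → 3:20 PM UTC.
Add 4 hours and 33 minutes layover in Isla Perdida → 7:53 PM UTC.
Add 15 hours 45 minutes leg 2 → 11:38 AM UTC (Apr 6).
Add 2 hours and 30 minutes layover in Hong Kong → 2:08 PM UTC.
Add 11 hours 58 minutes leg 3 → 2:06 AM UTC (Apr 7).
Add 1 hour 7 minutes layover in Darwin → 3:13 AM UTC.
Add 1 hour 55 minutes leg 4 → 5:08 AM UTC.
Halborough is UTC+12:45, so local arrival = 5:08 AM + 12:45 = 5:53 PM on Apr 7.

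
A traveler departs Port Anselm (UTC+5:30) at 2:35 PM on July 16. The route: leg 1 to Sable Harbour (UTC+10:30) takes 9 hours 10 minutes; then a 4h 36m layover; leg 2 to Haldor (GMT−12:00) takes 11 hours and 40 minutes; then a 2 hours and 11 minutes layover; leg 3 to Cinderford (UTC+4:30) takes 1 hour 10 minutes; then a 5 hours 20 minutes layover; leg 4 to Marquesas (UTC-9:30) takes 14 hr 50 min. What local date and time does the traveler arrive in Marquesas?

12:32 AM on July 18

Convert departure to UTC: 2:35 PM − 5:30 = 9:05 AM UTC on Jul 16.
Add 9 hours 10 minutes leg 1 → 6:15 PM UTC.
Add 4 hours and 36 minutes layover in Sable Harbour → 10:51 PM UTC.
Add 11 hours and 40 minutes leg 2 → 10:31 AM UTC (Jul 17).
Add 2 hours and 11 minutes layover in Haldor → 12:42 PM UTC.
Add 1 hour and 10 minutes leg 3 → 1:52 PM UTC.
Add 5 hours and 20 minutes layover in Cinderford → 7:12 PM UTC.
Add 14 hours 50 minutes leg 4 → 10:02 AM UTC (Jul 18).
Marquesas is UTC−9:30, so local arrival = 10:02 AM − 9:30 = 12:32 AM on Jul 18.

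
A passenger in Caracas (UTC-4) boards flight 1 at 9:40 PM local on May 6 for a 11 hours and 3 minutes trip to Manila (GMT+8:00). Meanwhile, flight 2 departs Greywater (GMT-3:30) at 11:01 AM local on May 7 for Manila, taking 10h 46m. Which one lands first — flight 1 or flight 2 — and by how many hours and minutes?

the first, by 12 hours 34 minutes

Flight 1 in UTC: 9:40 PM + 4:00 = 1:40 AM on May 7.
+11 hours 3 minutes → arrive 12:43 PM UTC on May 7.
Flight 2 in UTC: 11:01 AM + 3:30 = 2:31 PM on May 7.
+10 hours 46 minutes → arrive 1:17 AM UTC on May 8.
Flight 1 lands earlier by 12 hours 34 minutes.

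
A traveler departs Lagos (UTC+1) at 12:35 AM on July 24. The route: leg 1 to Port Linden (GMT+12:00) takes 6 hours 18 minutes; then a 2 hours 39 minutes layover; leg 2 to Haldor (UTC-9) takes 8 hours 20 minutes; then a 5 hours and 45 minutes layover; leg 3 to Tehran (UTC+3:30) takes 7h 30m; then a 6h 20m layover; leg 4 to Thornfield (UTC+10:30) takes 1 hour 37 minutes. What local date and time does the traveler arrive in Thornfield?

Convert departure to UTC: 12:35 AM − 1:00 = 11:35 PM UTC on Jul 23.
Add 6 hours and 18 minutes leg 1 → 5:53 AM UTC (Jul 24).
Add 2 hours and 39 minutes layover in Port Linden → 8:32 AM UTC.
Add 8 hours 20 minutes leg 2 → 4:52 PM UTC.
Add 5 hours and 45 minutes layover in Haldor → 10:37 PM UTC.
Add 7 hours 30 minutes leg 3 → 6:07 AM UTC (Jul 25).
Add 6 hours 20 minutes layover in Tehran → 12:27 PM UTC.
Add 1 hour and 37 minutes leg 4 → 2:04 PM UTC.
Thornfield is UTC+10:30, so local arrival = 2:04 PM + 10:30 = 12:34 AM on Jul 26.

12:34 AM on Jul 26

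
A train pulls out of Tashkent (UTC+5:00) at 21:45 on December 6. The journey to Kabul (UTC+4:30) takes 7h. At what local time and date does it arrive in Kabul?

Kabul is 0:30 behind Tashkent.
After 7 hours it is 04:45 (Dec 7) in Tashkent.
Shift by the zone difference: 04:45 − 0:30 = 04:15 on Dec 7 in Kabul.

04:15 on December 7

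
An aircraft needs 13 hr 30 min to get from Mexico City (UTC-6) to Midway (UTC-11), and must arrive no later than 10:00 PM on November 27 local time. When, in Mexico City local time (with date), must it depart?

Target arrival in UTC: 10:00 PM + 11:00 = 9:00 AM on Nov 28.
Subtract 13 hours 30 minutes → departure 7:30 PM UTC on Nov 27.
Mexico City is UTC−6:00: 7:30 PM − 6:00 = 1:30 PM on Nov 27.

1:30 PM on Nov 27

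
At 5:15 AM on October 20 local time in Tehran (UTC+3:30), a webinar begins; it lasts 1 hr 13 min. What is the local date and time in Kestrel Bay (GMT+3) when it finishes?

5:58 AM on October 20

Convert start to UTC: 5:15 AM − 3:30 = 1:45 AM UTC on Oct 20.
Add 1 hour and 13 minutes duration → 2:58 AM UTC.
Kestrel Bay is UTC+3:00, so local end time = 2:58 AM + 3:00 = 5:58 AM on Oct 20.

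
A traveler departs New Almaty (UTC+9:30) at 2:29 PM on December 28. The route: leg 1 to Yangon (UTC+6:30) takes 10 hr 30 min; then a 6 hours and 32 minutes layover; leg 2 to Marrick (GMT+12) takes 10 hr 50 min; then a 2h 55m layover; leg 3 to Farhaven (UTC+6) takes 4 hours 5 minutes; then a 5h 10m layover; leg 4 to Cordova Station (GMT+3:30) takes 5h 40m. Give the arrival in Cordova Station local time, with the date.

Convert departure to UTC: 2:29 PM − 9:30 = 4:59 AM UTC on Dec 28.
Add 10 hours and 30 minutes leg 1 → 3:29 PM UTC.
Add 6 hours 32 minutes layover in Yangon → 10:01 PM UTC.
Add 10 hours 50 minutes leg 2 → 8:51 AM UTC (Dec 29).
Add 2 hours 55 minutes layover in Marrick → 11:46 AM UTC.
Add 4 hours 5 minutes leg 3 → 3:51 PM UTC.
Add 5 hours 10 minutes layover in Farhaven → 9:01 PM UTC.
Add 5 hours and 40 minutes leg 4 → 2:41 AM UTC (Dec 30).
Cordova Station is UTC+3:30, so local arrival = 2:41 AM + 3:30 = 6:11 AM on Dec 30.

6:11 AM on December 30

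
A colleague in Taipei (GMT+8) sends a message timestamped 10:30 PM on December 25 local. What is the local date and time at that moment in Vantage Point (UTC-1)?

In UTC: 10:30 PM − 8:00 = 2:30 PM on Dec 25.
Vantage Point is UTC−1:00: 2:30 PM − 1:00 = 1:30 PM on Dec 25.

1:30 PM on Dec 25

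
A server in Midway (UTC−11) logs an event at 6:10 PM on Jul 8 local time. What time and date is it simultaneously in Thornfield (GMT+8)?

Thornfield is 19:00 ahead of Midway.
Shift by the zone difference: 6:10 PM + 19:00 = 1:10 PM on Jul 9 in Thornfield.

1:10 PM on July 9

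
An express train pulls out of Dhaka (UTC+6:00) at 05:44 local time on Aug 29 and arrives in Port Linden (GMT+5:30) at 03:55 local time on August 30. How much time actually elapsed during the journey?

Port Linden is 0:30 behind Dhaka.
Clock-face elapsed time (ignoring zones) is 22 hours 11 minutes.
Actual elapsed = 22 hours 11 minutes + 0:30 = 22 hours 41 minutes.

22 hours 41 minutes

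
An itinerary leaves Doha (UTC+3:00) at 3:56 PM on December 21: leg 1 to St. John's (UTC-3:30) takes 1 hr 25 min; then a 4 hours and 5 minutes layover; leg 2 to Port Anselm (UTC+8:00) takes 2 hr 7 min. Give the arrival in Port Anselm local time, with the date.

Convert departure to UTC: 3:56 PM − 3:00 = 12:56 PM UTC on Dec 21.
Add 1 hour and 25 minutes leg 1 → 2:21 PM UTC.
Add 4 hours and 5 minutes layover in St. John's → 6:26 PM UTC.
Add 2 hours 7 minutes leg 2 → 8:33 PM UTC.
Port Anselm is UTC+8:00, so local arrival = 8:33 PM + 8:00 = 4:33 AM on Dec 22.

4:33 AM on December 22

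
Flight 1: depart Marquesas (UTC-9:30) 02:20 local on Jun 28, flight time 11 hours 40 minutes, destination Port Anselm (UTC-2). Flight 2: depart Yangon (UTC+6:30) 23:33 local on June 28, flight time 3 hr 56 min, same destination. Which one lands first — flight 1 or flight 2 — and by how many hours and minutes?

Flight 1 in UTC: 02:20 + 9:30 = 11:50 on Jun 28.
+11 hours and 40 minutes → arrive 23:30 UTC on Jun 28.
Flight 2 in UTC: 23:33 − 6:30 = 17:03 on Jun 28.
+3 hours and 56 minutes → arrive 20:59 UTC on Jun 28.
Flight 2 lands earlier by 2 hours 31 minutes.

the second, by 2 hours 31 minutes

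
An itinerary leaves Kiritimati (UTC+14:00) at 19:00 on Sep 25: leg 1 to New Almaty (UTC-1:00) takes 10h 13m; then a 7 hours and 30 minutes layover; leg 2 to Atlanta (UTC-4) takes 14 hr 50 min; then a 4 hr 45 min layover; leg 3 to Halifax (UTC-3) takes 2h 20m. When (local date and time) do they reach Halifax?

17:38 on September 26

Convert departure to UTC: 19:00 − 14:00 = 05:00 UTC on Sep 25.
Add 10 hours and 13 minutes leg 1 → 15:13 UTC.
Add 7 hours and 30 minutes layover in New Almaty → 22:43 UTC.
Add 14 hours 50 minutes leg 2 → 13:33 UTC (Sep 26).
Add 4 hours 45 minutes layover in Atlanta → 18:18 UTC.
Add 2 hours and 20 minutes leg 3 → 20:38 UTC.
Halifax is UTC−3:00, so local arrival = 20:38 − 3:00 = 17:38 on Sep 26.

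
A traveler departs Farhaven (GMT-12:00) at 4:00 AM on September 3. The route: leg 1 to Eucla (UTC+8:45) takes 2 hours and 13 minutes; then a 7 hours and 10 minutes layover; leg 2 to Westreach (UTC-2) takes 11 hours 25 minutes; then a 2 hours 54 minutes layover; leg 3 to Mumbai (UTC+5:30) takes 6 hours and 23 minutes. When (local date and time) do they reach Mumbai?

3:35 AM on September 5

Convert departure to UTC: 4:00 AM + 12:00 = 4:00 PM UTC on Sep 3.
Add 2 hours and 13 minutes leg 1 → 6:13 PM UTC.
Add 7 hours 10 minutes layover in Eucla → 1:23 AM UTC (Sep 4).
Add 11 hours and 25 minutes leg 2 → 12:48 PM UTC.
Add 2 hours and 54 minutes layover in Westreach → 3:42 PM UTC.
Add 6 hours 23 minutes leg 3 → 10:05 PM UTC.
Mumbai is UTC+5:30, so local arrival = 10:05 PM + 5:30 = 3:35 AM on Sep 5.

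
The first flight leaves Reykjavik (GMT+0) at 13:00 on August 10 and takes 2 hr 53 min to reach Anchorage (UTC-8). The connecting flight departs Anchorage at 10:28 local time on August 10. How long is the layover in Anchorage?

2 hours 35 minutes

Reykjavik is at UTC+0, so departure is already 13:00 UTC on Aug 10.
Add 2 hours and 53 minutes flight time → 15:53 UTC.
Anchorage is UTC−8:00, so local arrival = 15:53 − 8:00 = 07:53 on Aug 10.
Layover = 10:28 − 07:53 = 2 hours 35 minutes.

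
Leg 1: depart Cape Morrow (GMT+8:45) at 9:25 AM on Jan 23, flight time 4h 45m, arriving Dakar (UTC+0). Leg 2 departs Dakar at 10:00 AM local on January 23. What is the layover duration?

4 hours 35 minutes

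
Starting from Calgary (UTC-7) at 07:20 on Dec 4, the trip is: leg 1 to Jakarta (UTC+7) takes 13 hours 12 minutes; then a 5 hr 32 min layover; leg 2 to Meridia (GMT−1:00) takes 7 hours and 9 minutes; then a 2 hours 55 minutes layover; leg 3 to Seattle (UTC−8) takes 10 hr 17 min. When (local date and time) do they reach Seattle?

21:25 on December 5

Convert departure to UTC: 07:20 + 7:00 = 14:20 UTC on Dec 4.
Add 13 hours 12 minutes leg 1 → 03:32 UTC (Dec 5).
Add 5 hours and 32 minutes layover in Jakarta → 09:04 UTC.
Add 7 hours and 9 minutes leg 2 → 16:13 UTC.
Add 2 hours and 55 minutes layover in Meridia → 19:08 UTC.
Add 10 hours and 17 minutes leg 3 → 05:25 UTC (Dec 6).
Seattle is UTC−8:00, so local arrival = 05:25 − 8:00 = 21:25 on Dec 5.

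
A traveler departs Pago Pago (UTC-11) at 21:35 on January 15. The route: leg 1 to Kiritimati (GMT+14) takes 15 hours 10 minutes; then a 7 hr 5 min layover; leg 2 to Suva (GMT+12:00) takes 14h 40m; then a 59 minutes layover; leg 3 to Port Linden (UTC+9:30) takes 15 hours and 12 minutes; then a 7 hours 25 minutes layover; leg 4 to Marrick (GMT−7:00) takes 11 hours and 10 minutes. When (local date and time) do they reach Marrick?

Convert departure to UTC: 21:35 + 11:00 = 08:35 UTC on Jan 16.
Add 15 hours and 10 minutes leg 1 → 23:45 UTC.
Add 7 hours and 5 minutes layover in Kiritimati → 06:50 UTC (Jan 17).
Add 14 hours 40 minutes leg 2 → 21:30 UTC.
Add 59 minutes layover in Suva → 22:29 UTC.
Add 15 hours and 12 minutes leg 3 → 13:41 UTC (Jan 18).
Add 7 hours 25 minutes layover in Port Linden → 21:06 UTC.
Add 11 hours and 10 minutes leg 4 → 08:16 UTC (Jan 19).
Marrick is UTC−7:00, so local arrival = 08:16 − 7:00 = 01:16 on Jan 19.

01:16 on Jan 19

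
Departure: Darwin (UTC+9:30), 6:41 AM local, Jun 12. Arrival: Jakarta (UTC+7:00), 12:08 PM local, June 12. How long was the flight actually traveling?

7 hours 57 minutes

Departure in UTC: 6:41 AM − 9:30 = 9:11 PM on Jun 11.
Arrival in UTC: 12:08 PM − 7:00 = 5:08 AM on Jun 12.
Elapsed = 5:08 AM − 9:11 PM (+1 day) = 7 hours 57 minutes.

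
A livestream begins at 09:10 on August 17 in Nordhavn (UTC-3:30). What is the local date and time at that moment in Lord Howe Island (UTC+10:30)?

23:10 on August 17

Lord Howe Island is 14:00 ahead of Nordhavn.
Shift by the zone difference: 09:10 + 14:00 = 23:10 on Aug 17 in Lord Howe Island.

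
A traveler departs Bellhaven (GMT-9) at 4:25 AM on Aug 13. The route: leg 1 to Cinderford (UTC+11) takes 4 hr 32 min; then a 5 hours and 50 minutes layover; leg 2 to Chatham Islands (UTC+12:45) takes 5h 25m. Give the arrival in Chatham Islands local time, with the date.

Convert departure to UTC: 4:25 AM + 9:00 = 1:25 PM UTC on Aug 13.
Add 4 hours 32 minutes leg 1 → 5:57 PM UTC.
Add 5 hours and 50 minutes layover in Cinderford → 11:47 PM UTC.
Add 5 hours 25 minutes leg 2 → 5:12 AM UTC (Aug 14).
Chatham Islands is UTC+12:45, so local arrival = 5:12 AM + 12:45 = 5:57 PM on Aug 14.

5:57 PM on August 14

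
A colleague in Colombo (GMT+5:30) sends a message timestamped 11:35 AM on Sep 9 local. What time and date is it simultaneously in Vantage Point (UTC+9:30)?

Vantage Point is 4:00 ahead of Colombo.
Shift by the zone difference: 11:35 AM + 4:00 = 3:35 PM on Sep 9 in Vantage Point.

3:35 PM on Sep 9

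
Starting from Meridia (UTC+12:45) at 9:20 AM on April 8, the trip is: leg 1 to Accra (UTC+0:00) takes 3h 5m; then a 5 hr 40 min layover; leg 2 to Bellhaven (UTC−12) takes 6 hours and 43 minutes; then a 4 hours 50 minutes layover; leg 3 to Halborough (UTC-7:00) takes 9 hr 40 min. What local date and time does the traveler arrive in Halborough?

Convert departure to UTC: 9:20 AM − 12:45 = 8:35 PM UTC on Apr 7.
Add 3 hours and 5 minutes leg 1 → 11:40 PM UTC.
Add 5 hours 40 minutes layover in Accra → 5:20 AM UTC (Apr 8).
Add 6 hours and 43 minutes leg 2 → 12:03 PM UTC.
Add 4 hours and 50 minutes layover in Bellhaven → 4:53 PM UTC.
Add 9 hours and 40 minutes leg 3 → 2:33 AM UTC (Apr 9).
Halborough is UTC−7:00, so local arrival = 2:33 AM − 7:00 = 7:33 PM on Apr 8.

7:33 PM on April 8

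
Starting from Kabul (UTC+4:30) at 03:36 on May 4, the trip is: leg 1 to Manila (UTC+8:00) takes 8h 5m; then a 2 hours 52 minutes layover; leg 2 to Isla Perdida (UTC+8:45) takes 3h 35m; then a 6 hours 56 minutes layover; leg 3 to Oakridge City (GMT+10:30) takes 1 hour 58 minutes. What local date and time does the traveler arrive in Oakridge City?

Convert departure to UTC: 03:36 − 4:30 = 23:06 UTC on May 3.
Add 8 hours 5 minutes leg 1 → 07:11 UTC (May 4).
Add 2 hours and 52 minutes layover in Manila → 10:03 UTC.
Add 3 hours 35 minutes leg 2 → 13:38 UTC.
Add 6 hours and 56 minutes layover in Isla Perdida → 20:34 UTC.
Add 1 hour and 58 minutes leg 3 → 22:32 UTC.
Oakridge City is UTC+10:30, so local arrival = 22:32 + 10:30 = 09:02 on May 5.

09:02 on May 5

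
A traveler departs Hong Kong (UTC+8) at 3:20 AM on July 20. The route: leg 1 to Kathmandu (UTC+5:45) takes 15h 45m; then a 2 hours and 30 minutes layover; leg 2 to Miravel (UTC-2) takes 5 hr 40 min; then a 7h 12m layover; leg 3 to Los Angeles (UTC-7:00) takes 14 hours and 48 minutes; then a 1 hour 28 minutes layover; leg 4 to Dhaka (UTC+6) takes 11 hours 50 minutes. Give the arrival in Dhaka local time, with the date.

Convert departure to UTC: 3:20 AM − 8:00 = 7:20 PM UTC on Jul 19.
Add 15 hours and 45 minutes leg 1 → 11:05 AM UTC (Jul 20).
Add 2 hours 30 minutes layover in Kathmandu → 1:35 PM UTC.
Add 5 hours 40 minutes leg 2 → 7:15 PM UTC.
Add 7 hours and 12 minutes layover in Miravel → 2:27 AM UTC (Jul 21).
Add 14 hours 48 minutes leg 3 → 5:15 PM UTC.
Add 1 hour 28 minutes layover in Los Angeles → 6:43 PM UTC.
Add 11 hours 50 minutes leg 4 → 6:33 AM UTC (Jul 22).
Dhaka is UTC+6:00, so local arrival = 6:33 AM + 6:00 = 12:33 PM on Jul 22.

12:33 PM on July 22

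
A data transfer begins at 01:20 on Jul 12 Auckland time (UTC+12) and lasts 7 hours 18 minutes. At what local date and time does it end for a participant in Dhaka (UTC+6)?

02:38 on July 12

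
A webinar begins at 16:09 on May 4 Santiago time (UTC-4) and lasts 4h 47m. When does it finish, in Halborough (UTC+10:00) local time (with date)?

10:56 on May 5

Halborough is 14:00 ahead of Santiago.
After 4 hours 47 minutes it is 20:56 in Santiago.
Shift by the zone difference: 20:56 + 14:00 = 10:56 on May 5 in Halborough.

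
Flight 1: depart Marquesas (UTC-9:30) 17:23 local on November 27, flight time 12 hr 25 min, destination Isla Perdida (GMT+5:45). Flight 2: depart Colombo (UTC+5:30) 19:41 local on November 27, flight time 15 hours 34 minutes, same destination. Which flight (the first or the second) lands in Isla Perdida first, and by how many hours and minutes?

Flight 1 in UTC: 17:23 + 9:30 = 02:53 on Nov 28.
+12 hours 25 minutes → arrive 15:18 UTC on Nov 28.
Flight 2 in UTC: 19:41 − 5:30 = 14:11 on Nov 27.
+15 hours and 34 minutes → arrive 05:45 UTC on Nov 28.
Flight 2 lands earlier by 9 hours 33 minutes.

the second, by 9 hours 33 minutes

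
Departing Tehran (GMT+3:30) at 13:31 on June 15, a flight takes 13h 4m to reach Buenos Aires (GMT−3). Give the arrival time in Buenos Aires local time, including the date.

Convert departure to UTC: 13:31 − 3:30 = 10:01 UTC on Jun 15.
Add 13 hours and 4 minutes travel time → 23:05 UTC.
Buenos Aires is UTC−3:00, so local arrival = 23:05 − 3:00 = 20:05 on Jun 15.

20:05 on June 15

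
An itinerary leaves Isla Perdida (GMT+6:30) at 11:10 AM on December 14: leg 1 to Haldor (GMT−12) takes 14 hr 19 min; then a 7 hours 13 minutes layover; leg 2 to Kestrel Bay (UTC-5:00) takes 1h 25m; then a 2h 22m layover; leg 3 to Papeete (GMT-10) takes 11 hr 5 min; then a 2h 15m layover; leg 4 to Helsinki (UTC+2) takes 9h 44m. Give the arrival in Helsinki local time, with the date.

7:03 AM on December 16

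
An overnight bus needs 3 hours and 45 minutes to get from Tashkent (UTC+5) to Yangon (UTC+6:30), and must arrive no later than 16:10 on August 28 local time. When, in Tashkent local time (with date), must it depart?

10:55 on Aug 28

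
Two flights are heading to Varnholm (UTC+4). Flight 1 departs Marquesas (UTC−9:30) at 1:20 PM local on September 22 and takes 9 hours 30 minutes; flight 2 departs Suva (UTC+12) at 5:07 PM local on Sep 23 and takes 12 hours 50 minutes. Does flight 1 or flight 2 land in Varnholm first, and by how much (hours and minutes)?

Flight 1 in UTC: 1:20 PM + 9:30 = 10:50 PM on Sep 22.
+9 hours 30 minutes → arrive 8:20 AM UTC on Sep 23.
Flight 2 in UTC: 5:07 PM − 12:00 = 5:07 AM on Sep 23.
+12 hours 50 minutes → arrive 5:57 PM UTC on Sep 23.
Flight 1 lands earlier by 9 hours 37 minutes.

the first, by 9 hours 37 minutes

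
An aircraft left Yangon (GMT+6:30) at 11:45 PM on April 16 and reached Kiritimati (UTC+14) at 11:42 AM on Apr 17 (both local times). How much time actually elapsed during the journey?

Departure in UTC: 11:45 PM − 6:30 = 5:15 PM on Apr 16.
Arrival in UTC: 11:42 AM − 14:00 = 9:42 PM on Apr 16.
Elapsed = 9:42 PM − 5:15 PM = 4 hours 27 minutes.

4 hours 27 minutes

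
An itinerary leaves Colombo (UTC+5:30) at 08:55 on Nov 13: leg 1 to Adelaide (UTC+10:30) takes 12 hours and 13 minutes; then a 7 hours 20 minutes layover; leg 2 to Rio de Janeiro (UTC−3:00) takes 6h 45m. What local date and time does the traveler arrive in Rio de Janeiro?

Convert departure to UTC: 08:55 − 5:30 = 03:25 UTC on Nov 13.
Add 12 hours 13 minutes leg 1 → 15:38 UTC.
Add 7 hours and 20 minutes layover in Adelaide → 22:58 UTC.
Add 6 hours 45 minutes leg 2 → 05:43 UTC (Nov 14).
Rio de Janeiro is UTC−3:00, so local arrival = 05:43 − 3:00 = 02:43 on Nov 14.

02:43 on November 14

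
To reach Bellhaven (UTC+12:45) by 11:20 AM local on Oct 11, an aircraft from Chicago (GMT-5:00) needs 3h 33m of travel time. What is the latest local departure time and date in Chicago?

2:02 PM on October 10

Target arrival in UTC: 11:20 AM − 12:45 = 10:35 PM on Oct 10.
Subtract 3 hours 33 minutes → departure 7:02 PM UTC on Oct 10.
Chicago is UTC−5:00: 7:02 PM − 5:00 = 2:02 PM on Oct 10.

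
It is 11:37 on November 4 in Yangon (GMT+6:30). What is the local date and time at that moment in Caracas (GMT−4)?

01:07 on November 4

In UTC: 11:37 − 6:30 = 05:07 on Nov 4.
Caracas is UTC−4:00: 05:07 − 4:00 = 01:07 on Nov 4.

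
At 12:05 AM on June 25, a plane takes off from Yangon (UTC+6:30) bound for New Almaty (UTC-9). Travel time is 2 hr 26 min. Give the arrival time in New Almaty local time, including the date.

Convert departure to UTC: 12:05 AM − 6:30 = 5:35 PM UTC on Jun 24.
Add 2 hours 26 minutes travel time → 8:01 PM UTC.
New Almaty is UTC−9:00, so local arrival = 8:01 PM − 9:00 = 11:01 AM on Jun 24.

11:01 AM on June 24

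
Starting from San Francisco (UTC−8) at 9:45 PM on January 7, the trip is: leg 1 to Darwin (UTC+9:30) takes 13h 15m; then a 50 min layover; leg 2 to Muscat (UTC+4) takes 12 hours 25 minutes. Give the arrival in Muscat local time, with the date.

Convert departure to UTC: 9:45 PM + 8:00 = 5:45 AM UTC on Jan 8.
Add 13 hours and 15 minutes leg 1 → 7:00 PM UTC.
Add 50 minutes layover in Darwin → 7:50 PM UTC.
Add 12 hours 25 minutes leg 2 → 8:15 AM UTC (Jan 9).
Muscat is UTC+4:00, so local arrival = 8:15 AM + 4:00 = 12:15 PM on Jan 9.

12:15 PM on January 9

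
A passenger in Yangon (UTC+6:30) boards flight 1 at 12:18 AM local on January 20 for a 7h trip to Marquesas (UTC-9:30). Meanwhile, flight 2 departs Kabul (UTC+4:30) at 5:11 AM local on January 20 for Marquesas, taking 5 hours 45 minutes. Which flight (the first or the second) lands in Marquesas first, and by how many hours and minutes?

Flight 1 in UTC: 12:18 AM − 6:30 = 5:48 PM on Jan 19.
+7 hours → arrive 12:48 AM UTC on Jan 20.
Flight 2 in UTC: 5:11 AM − 4:30 = 12:41 AM on Jan 20.
+5 hours and 45 minutes → arrive 6:26 AM UTC on Jan 20.
Flight 1 lands earlier by 5 hours 38 minutes.

the first, by 5 hours 38 minutes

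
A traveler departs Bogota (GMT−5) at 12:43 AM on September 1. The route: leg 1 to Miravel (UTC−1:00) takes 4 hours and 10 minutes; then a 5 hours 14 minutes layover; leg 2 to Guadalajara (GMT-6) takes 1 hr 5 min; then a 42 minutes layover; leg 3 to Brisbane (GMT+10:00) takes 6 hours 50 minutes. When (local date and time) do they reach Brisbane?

Convert departure to UTC: 12:43 AM + 5:00 = 5:43 AM UTC on Sep 1.
Add 4 hours and 10 minutes leg 1 → 9:53 AM UTC.
Add 5 hours 14 minutes layover in Miravel → 3:07 PM UTC.
Add 1 hour 5 minutes leg 2 → 4:12 PM UTC.
Add 42 minutes layover in Guadalajara → 4:54 PM UTC.
Add 6 hours and 50 minutes leg 3 → 11:44 PM UTC.
Brisbane is UTC+10:00, so local arrival = 11:44 PM + 10:00 = 9:44 AM on Sep 2.

9:44 AM on Sep 2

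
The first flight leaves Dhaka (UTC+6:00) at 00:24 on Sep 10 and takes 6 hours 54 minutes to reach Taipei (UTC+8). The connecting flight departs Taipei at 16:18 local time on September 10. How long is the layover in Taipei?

Convert departure to UTC: 00:24 − 6:00 = 18:24 UTC on Sep 9.
Add 6 hours and 54 minutes flight time → 01:18 UTC (Sep 10).
Taipei is UTC+8:00, so local arrival = 01:18 + 8:00 = 09:18 on Sep 10.
Layover = 16:18 − 09:18 = 7 hours.

7 hours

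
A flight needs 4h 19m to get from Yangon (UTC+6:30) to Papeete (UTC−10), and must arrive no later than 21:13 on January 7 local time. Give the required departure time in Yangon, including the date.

Target arrival in UTC: 21:13 + 10:00 = 07:13 on Jan 8.
Subtract 4 hours and 19 minutes → departure 02:54 UTC on Jan 8.
Yangon is UTC+6:30: 02:54 + 6:30 = 09:24 on Jan 8.

09:24 on Jan 8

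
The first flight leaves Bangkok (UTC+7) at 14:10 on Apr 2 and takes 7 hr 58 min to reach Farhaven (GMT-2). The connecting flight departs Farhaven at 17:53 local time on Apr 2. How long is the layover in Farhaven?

4 hours 45 minutes

Convert departure to UTC: 14:10 − 7:00 = 07:10 UTC on Apr 2.
Add 7 hours and 58 minutes flight time → 15:08 UTC.
Farhaven is UTC−2:00, so local arrival = 15:08 − 2:00 = 13:08 on Apr 2.
Layover = 17:53 − 13:08 = 4 hours 45 minutes.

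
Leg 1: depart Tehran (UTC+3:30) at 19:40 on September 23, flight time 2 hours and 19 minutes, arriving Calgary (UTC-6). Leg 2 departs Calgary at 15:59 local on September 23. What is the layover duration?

3 hours 30 minutes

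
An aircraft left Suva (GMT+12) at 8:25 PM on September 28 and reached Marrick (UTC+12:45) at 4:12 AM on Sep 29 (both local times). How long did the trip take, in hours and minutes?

Departure in UTC: 8:25 PM − 12:00 = 8:25 AM on Sep 28.
Arrival in UTC: 4:12 AM − 12:45 = 3:27 PM on Sep 28.
Elapsed = 3:27 PM − 8:25 AM = 7 hours 2 minutes.

7 hours 2 minutes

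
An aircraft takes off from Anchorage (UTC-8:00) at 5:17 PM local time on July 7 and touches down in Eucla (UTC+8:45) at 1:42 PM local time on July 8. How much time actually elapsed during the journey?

3 hours 40 minutes

Departure in UTC: 5:17 PM + 8:00 = 1:17 AM on Jul 8.
Arrival in UTC: 1:42 PM − 8:45 = 4:57 AM on Jul 8.
Elapsed = 4:57 AM − 1:17 AM = 3 hours 40 minutes.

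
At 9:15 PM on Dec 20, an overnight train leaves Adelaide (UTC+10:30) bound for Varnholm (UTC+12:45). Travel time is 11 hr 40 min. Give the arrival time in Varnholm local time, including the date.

11:10 AM on December 21

Convert departure to UTC: 9:15 PM − 10:30 = 10:45 AM UTC on Dec 20.
Add 11 hours and 40 minutes travel time → 10:25 PM UTC.
Varnholm is UTC+12:45, so local arrival = 10:25 PM + 12:45 = 11:10 AM on Dec 21.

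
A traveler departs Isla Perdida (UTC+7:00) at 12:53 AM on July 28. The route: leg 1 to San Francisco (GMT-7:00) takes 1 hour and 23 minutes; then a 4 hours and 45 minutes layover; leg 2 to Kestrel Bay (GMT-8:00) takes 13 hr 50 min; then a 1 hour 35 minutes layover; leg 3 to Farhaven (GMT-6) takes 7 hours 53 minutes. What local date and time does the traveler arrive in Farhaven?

5:19 PM on July 28

Convert departure to UTC: 12:53 AM − 7:00 = 5:53 PM UTC on Jul 27.
Add 1 hour 23 minutes leg 1 → 7:16 PM UTC.
Add 4 hours 45 minutes layover in San Francisco → 12:01 AM UTC (Jul 28).
Add 13 hours and 50 minutes leg 2 → 1:51 PM UTC.
Add 1 hour and 35 minutes layover in Kestrel Bay → 3:26 PM UTC.
Add 7 hours 53 minutes leg 3 → 11:19 PM UTC.
Farhaven is UTC−6:00, so local arrival = 11:19 PM − 6:00 = 5:19 PM on Jul 28.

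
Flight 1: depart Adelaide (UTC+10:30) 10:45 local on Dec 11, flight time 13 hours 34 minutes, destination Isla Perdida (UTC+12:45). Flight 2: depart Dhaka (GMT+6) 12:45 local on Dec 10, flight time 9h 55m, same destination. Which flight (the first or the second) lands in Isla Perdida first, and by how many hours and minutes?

the second, by 21 hours 9 minutes

Flight 1 in UTC: 10:45 − 10:30 = 00:15 on Dec 11.
+13 hours 34 minutes → arrive 13:49 UTC on Dec 11.
Flight 2 in UTC: 12:45 − 6:00 = 06:45 on Dec 10.
+9 hours 55 minutes → arrive 16:40 UTC on Dec 10.
Flight 2 lands earlier by 21 hours 9 minutes.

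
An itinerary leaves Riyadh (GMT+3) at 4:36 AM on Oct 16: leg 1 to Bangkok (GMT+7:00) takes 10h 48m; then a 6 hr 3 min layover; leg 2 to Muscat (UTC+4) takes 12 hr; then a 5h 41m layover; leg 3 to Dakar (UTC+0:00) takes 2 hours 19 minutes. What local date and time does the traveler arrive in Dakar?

2:27 PM on October 17

Convert departure to UTC: 4:36 AM − 3:00 = 1:36 AM UTC on Oct 16.
Add 10 hours and 48 minutes leg 1 → 12:24 PM UTC.
Add 6 hours 3 minutes layover in Bangkok → 6:27 PM UTC.
Add 12 hours leg 2 → 6:27 AM UTC (Oct 17).
Add 5 hours and 41 minutes layover in Muscat → 12:08 PM UTC.
Add 2 hours and 19 minutes leg 3 → 2:27 PM UTC.
Dakar is UTC+0, so local arrival is the same: 2:27 PM on Oct 17.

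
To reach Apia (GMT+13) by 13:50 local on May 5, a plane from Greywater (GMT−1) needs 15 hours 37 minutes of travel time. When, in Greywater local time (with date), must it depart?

08:13 on May 4

Target arrival in UTC: 13:50 − 13:00 = 00:50 on May 5.
Subtract 15 hours and 37 minutes → departure 09:13 UTC on May 4.
Greywater is UTC−1:00: 09:13 − 1:00 = 08:13 on May 4.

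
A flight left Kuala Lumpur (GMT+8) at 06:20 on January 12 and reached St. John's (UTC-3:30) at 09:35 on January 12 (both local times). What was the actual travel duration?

St. John's is 11:30 behind Kuala Lumpur.
Clock-face elapsed time (ignoring zones) is 3 hours 15 minutes.
Actual elapsed = 3 hours 15 minutes + 11:30 = 14 hours 45 minutes.

14 hours 45 minutes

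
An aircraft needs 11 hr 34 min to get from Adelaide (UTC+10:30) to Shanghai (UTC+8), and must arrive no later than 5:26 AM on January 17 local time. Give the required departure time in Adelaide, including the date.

Target arrival in UTC: 5:26 AM − 8:00 = 9:26 PM on Jan 16.
Subtract 11 hours 34 minutes → departure 9:52 AM UTC on Jan 16.
Adelaide is UTC+10:30: 9:52 AM + 10:30 = 8:22 PM on Jan 16.

8:22 PM on January 16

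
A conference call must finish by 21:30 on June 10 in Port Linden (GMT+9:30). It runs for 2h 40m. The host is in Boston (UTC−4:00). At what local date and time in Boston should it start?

05:20 on Jun 10

Target end time in UTC: 21:30 − 9:30 = 12:00 on Jun 10.
Subtract 2 hours 40 minutes → start 09:20 UTC on Jun 10.
Boston is UTC−4:00: 09:20 − 4:00 = 05:20 on Jun 10.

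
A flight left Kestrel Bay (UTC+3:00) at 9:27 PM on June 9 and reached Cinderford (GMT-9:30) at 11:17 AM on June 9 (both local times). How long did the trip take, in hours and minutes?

2 hours 20 minutes

Departure in UTC: 9:27 PM − 3:00 = 6:27 PM on Jun 9.
Arrival in UTC: 11:17 AM + 9:30 = 8:47 PM on Jun 9.
Elapsed = 8:47 PM − 6:27 PM = 2 hours 20 minutes.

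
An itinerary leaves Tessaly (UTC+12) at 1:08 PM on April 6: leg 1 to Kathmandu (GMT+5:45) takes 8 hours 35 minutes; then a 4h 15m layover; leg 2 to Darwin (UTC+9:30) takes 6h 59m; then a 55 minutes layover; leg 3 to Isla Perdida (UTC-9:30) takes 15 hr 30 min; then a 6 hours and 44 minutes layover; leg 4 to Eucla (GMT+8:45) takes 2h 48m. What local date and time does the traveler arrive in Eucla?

Convert departure to UTC: 1:08 PM − 12:00 = 1:08 AM UTC on Apr 6.
Add 8 hours 35 minutes leg 1 → 9:43 AM UTC.
Add 4 hours and 15 minutes layover in Kathmandu → 1:58 PM UTC.
Add 6 hours 59 minutes leg 2 → 8:57 PM UTC.
Add 55 minutes layover in Darwin → 9:52 PM UTC.
Add 15 hours 30 minutes leg 3 → 1:22 PM UTC (Apr 7).
Add 6 hours 44 minutes layover in Isla Perdida → 8:06 PM UTC.
Add 2 hours and 48 minutes leg 4 → 10:54 PM UTC.
Eucla is UTC+8:45, so local arrival = 10:54 PM + 8:45 = 7:39 AM on Apr 8.

7:39 AM on Apr 8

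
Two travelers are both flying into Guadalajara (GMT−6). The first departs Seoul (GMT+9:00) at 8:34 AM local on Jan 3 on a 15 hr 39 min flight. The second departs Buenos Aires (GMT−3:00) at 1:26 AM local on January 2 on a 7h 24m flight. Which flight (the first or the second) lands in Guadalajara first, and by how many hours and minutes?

the second, by 27 hours 23 minutes

Flight 1 in UTC: 8:34 AM − 9:00 = 11:34 PM on Jan 2.
+15 hours 39 minutes → arrive 3:13 PM UTC on Jan 3.
Flight 2 in UTC: 1:26 AM + 3:00 = 4:26 AM on Jan 2.
+7 hours 24 minutes → arrive 11:50 AM UTC on Jan 2.
Flight 2 lands earlier by 27 hours 23 minutes.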